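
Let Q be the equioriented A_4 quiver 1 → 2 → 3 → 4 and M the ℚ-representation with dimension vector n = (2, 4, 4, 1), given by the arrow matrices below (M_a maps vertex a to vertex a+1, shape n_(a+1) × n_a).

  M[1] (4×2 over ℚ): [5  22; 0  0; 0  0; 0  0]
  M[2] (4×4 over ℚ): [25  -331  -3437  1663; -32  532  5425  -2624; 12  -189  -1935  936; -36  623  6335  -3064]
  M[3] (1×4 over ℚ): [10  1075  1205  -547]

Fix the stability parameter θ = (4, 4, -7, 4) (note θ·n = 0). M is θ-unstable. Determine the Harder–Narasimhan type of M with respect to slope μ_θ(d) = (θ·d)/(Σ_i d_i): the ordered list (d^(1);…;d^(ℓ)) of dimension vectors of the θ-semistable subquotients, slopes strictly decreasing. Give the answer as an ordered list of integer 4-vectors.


Interval decomposition of M: I[1,1], I[1,4], I[2,2], I[2,3]^2, I[3,3].
HN type (ℓ=4): μ^(1)=4; μ^(2)=1/3; μ^(3)=-3/2; μ^(4)=-7

((1, 1, 0, 1); (1, 1, 1, 0); (0, 2, 2, 0); (0, 0, 1, 0))


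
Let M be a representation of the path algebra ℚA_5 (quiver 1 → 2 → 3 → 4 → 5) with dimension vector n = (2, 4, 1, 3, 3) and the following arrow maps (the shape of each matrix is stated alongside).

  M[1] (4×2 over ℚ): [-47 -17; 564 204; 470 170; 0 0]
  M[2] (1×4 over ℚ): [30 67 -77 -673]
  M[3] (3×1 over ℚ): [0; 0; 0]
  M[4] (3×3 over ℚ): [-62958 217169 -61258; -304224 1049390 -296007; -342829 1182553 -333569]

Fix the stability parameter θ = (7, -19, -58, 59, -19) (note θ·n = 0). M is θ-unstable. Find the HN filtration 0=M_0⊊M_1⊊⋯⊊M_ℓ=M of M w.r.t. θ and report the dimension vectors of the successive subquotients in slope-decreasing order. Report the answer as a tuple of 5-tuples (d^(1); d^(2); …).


Interval decomposition of M: I[1,1], I[1,3], I[2,2]^3, I[4,5]^3.
HN type (ℓ=4): μ^(1)=20; μ^(2)=7; μ^(3)=-19; μ^(4)=-70/3

((0, 0, 0, 3, 3); (1, 0, 0, 0, 0); (0, 3, 0, 0, 0); (1, 1, 1, 0, 0))


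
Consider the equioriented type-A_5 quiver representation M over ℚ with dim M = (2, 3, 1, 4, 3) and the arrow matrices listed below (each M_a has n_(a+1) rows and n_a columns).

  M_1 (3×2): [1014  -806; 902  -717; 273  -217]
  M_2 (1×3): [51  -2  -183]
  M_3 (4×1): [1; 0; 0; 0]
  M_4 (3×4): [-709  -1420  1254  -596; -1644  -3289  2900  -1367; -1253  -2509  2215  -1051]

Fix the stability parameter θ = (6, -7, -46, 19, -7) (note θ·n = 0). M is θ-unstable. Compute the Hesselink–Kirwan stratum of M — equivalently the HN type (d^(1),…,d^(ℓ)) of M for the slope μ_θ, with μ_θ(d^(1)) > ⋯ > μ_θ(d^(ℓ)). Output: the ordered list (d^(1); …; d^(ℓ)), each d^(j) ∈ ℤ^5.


Interval decomposition of M: I[1,2], I[1,5], I[2,2], I[4,4], I[4,5]^2.
HN type (ℓ=5): μ^(1)=19; μ^(2)=6; μ^(3)=-1/2; μ^(4)=-7; μ^(5)=-47/3

((0, 0, 0, 1, 0); (0, 0, 0, 3, 3); (1, 1, 0, 0, 0); (0, 1, 0, 0, 0); (1, 1, 1, 0, 0))


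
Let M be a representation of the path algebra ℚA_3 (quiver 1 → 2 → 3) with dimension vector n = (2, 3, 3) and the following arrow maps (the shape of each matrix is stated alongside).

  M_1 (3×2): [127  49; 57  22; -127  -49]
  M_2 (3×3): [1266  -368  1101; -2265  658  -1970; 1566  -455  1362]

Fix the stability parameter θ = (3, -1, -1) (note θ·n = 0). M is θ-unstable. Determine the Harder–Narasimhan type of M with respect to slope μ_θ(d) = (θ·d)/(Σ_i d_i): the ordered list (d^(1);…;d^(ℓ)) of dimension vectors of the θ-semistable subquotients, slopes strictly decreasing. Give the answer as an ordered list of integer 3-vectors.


Barcode: M ≅ I[1,3]^2, I[2,3]. HN layers by μ_θ (2 steps, strictly decreasing):
  μ^(1)=1/3; μ^(2)=-1

((2, 2, 2); (0, 1, 1))


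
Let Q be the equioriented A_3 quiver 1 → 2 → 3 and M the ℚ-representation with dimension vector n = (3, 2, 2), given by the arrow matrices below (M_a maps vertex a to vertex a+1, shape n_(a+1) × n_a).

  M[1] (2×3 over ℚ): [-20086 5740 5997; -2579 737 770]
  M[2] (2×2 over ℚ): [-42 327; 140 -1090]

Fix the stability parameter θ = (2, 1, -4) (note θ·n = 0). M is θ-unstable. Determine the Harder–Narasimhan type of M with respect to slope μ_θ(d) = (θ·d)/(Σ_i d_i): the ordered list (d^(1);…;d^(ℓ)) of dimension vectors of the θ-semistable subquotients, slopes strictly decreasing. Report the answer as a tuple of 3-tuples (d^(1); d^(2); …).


Interval decomposition of M: I[1,1], I[1,2], I[1,3], I[3,3].
HN type (ℓ=4): μ^(1)=2; μ^(2)=3/2; μ^(3)=-1/3; μ^(4)=-4

((1, 0, 0); (1, 1, 0); (1, 1, 1); (0, 0, 1))


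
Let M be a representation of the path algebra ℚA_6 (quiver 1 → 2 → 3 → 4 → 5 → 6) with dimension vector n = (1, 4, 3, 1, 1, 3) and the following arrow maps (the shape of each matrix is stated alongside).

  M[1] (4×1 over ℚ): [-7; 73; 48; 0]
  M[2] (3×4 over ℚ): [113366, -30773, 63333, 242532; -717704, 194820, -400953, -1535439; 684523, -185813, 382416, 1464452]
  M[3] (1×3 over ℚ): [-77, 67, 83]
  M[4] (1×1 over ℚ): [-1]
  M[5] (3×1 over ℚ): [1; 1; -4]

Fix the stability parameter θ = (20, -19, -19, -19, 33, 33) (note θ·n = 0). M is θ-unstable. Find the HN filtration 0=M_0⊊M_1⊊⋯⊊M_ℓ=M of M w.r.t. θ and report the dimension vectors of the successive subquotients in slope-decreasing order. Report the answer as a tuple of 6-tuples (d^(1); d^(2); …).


Barcode: M ≅ I[1,6], I[2,2], I[2,3]^2, I[6,6]^2. HN layers by μ_θ (3 steps, strictly decreasing):
  μ^(1)=33; μ^(2)=-37/4; μ^(3)=-19

((0, 0, 0, 0, 1, 3); (1, 1, 1, 1, 0, 0); (0, 3, 2, 0, 0, 0))


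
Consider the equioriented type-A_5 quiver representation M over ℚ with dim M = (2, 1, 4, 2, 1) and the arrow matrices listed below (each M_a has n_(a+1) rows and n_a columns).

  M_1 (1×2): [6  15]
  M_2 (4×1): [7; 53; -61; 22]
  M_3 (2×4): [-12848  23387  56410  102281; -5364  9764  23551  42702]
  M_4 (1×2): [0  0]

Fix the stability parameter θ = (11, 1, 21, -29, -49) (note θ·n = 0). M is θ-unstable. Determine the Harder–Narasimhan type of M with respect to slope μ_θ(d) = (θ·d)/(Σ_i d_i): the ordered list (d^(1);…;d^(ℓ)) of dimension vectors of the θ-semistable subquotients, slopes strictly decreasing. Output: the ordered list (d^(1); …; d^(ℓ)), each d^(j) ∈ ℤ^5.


Via rank(M_{q-1}∘⋯∘M_p): M ≅ I[1,1], I[1,4], I[3,3]^2, I[3,4], I[5,5].
μ_θ-semistable layers: μ^(1)=21; μ^(2)=11; μ^(3)=1; μ^(4)=-4; μ^(5)=-49

((0, 0, 2, 0, 0); (1, 0, 0, 0, 0); (1, 1, 1, 1, 0); (0, 0, 1, 1, 0); (0, 0, 0, 0, 1))


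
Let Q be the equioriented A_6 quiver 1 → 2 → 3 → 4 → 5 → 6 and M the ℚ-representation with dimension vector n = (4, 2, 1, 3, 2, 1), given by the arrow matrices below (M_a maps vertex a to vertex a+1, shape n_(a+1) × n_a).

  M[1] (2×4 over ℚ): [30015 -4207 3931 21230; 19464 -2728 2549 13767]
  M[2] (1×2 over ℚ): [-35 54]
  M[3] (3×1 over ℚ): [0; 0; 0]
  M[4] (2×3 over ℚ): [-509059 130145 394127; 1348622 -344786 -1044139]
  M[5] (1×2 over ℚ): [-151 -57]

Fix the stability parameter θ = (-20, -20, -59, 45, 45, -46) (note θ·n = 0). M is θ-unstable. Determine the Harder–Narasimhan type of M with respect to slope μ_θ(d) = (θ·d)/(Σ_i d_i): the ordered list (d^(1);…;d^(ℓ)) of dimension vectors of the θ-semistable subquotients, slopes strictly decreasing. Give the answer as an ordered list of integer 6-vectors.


Interval decomposition of M: I[1,1]^2, I[1,2], I[1,3], I[4,4], I[4,5], I[4,6].
HN type (ℓ=4): μ^(1)=45; μ^(2)=44/3; μ^(3)=-20; μ^(4)=-33

((0, 0, 0, 2, 1, 0); (0, 0, 0, 1, 1, 1); (3, 1, 0, 0, 0, 0); (1, 1, 1, 0, 0, 0))


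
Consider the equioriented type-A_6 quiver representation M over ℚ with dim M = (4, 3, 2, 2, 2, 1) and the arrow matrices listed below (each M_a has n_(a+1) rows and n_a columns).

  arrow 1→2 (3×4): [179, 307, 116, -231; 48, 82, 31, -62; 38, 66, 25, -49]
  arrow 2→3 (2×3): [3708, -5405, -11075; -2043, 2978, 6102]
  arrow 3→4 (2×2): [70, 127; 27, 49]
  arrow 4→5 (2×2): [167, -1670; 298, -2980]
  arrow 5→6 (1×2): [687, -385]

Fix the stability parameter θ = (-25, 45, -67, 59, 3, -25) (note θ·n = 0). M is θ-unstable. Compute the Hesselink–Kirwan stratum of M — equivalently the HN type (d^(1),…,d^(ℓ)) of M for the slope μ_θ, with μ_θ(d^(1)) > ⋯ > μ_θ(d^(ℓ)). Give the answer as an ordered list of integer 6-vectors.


Via rank(M_{q-1}∘⋯∘M_p): M ≅ I[1,1], I[1,2], I[1,4], I[1,6], I[5,5].
μ_θ-semistable layers: μ^(1)=59; μ^(2)=45; μ^(3)=37/3; μ^(4)=3; μ^(5)=-11; μ^(6)=-25

((0, 0, 0, 1, 0, 0); (0, 1, 0, 0, 0, 0); (0, 0, 0, 1, 1, 1); (0, 0, 0, 0, 1, 0); (0, 2, 2, 0, 0, 0); (4, 0, 0, 0, 0, 0))


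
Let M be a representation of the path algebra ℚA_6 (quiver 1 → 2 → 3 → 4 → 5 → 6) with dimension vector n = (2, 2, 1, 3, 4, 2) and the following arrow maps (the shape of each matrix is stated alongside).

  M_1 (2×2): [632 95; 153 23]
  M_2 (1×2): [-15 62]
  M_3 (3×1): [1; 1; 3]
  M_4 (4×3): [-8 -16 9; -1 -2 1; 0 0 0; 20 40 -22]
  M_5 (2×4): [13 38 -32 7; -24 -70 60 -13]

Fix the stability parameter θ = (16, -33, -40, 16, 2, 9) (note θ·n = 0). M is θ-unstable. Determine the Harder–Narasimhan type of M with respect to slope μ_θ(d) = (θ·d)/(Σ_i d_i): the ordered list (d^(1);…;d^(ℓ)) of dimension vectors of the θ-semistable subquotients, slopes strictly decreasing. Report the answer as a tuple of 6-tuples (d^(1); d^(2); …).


Via rank(M_{q-1}∘⋯∘M_p): M ≅ I[1,2], I[1,6], I[4,4], I[4,6], I[5,5]^2.
μ_θ-semistable layers: μ^(1)=16; μ^(2)=9; μ^(3)=2; μ^(4)=-17/2; μ^(5)=-19

((0, 0, 0, 1, 0, 0); (0, 0, 0, 2, 2, 2); (0, 0, 0, 0, 2, 0); (1, 1, 0, 0, 0, 0); (1, 1, 1, 0, 0, 0))


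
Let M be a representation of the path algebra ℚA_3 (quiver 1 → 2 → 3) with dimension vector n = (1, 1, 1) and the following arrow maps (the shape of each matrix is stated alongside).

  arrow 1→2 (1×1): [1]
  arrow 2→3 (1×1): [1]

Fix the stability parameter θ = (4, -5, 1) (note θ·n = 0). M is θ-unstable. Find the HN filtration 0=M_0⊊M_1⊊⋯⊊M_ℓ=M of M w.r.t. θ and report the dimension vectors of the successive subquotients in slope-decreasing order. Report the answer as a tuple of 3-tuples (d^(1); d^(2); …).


Interval decomposition of M: I[1,3].
HN type (ℓ=2): μ^(1)=1; μ^(2)=-1/2

((0, 0, 1); (1, 1, 0))


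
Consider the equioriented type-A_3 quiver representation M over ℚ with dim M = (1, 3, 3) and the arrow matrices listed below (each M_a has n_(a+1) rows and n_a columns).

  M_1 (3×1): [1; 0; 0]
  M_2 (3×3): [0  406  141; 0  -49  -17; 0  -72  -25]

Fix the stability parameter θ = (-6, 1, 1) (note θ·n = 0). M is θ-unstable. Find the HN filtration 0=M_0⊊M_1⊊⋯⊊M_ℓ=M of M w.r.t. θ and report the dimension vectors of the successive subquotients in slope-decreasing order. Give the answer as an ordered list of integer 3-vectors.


Via rank(M_{q-1}∘⋯∘M_p): M ≅ I[1,2], I[2,3]^2, I[3,3].
μ_θ-semistable layers: μ^(1)=1; μ^(2)=-6

((0, 3, 3); (1, 0, 0))


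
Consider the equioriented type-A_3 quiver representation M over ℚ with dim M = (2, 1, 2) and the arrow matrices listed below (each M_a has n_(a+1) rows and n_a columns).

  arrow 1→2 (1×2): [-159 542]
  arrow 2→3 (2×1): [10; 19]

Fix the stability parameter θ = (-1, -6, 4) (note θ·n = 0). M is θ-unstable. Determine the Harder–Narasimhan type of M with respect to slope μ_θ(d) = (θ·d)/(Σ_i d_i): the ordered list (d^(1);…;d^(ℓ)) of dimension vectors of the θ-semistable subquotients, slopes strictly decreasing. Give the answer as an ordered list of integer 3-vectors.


Barcode: M ≅ I[1,1], I[1,3], I[3,3]. HN layers by μ_θ (3 steps, strictly decreasing):
  μ^(1)=4; μ^(2)=-1; μ^(3)=-7/2

((0, 0, 2); (1, 0, 0); (1, 1, 0))


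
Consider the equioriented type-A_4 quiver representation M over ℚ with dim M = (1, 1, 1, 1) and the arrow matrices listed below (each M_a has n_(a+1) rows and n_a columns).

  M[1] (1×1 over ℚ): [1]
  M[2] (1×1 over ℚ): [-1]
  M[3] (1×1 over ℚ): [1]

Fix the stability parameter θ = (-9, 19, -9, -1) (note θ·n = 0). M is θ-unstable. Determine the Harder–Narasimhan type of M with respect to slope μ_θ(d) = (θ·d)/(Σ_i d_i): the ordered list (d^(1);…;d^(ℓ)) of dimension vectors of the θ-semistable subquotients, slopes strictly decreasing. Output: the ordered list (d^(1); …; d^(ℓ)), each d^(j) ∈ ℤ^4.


Barcode: M ≅ I[1,4]. HN layers by μ_θ (2 steps, strictly decreasing):
  μ^(1)=3; μ^(2)=-9

((0, 1, 1, 1); (1, 0, 0, 0))


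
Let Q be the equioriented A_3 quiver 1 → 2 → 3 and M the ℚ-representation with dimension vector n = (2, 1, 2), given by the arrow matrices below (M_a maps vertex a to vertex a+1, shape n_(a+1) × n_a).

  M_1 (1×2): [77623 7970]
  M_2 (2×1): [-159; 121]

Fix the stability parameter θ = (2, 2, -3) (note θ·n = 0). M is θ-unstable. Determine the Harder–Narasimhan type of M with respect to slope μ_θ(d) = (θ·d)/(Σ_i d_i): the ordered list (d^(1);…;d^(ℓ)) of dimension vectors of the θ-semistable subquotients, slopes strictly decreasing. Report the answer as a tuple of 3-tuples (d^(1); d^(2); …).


Via rank(M_{q-1}∘⋯∘M_p): M ≅ I[1,1], I[1,3], I[3,3].
μ_θ-semistable layers: μ^(1)=2; μ^(2)=1/3; μ^(3)=-3

((1, 0, 0); (1, 1, 1); (0, 0, 1))


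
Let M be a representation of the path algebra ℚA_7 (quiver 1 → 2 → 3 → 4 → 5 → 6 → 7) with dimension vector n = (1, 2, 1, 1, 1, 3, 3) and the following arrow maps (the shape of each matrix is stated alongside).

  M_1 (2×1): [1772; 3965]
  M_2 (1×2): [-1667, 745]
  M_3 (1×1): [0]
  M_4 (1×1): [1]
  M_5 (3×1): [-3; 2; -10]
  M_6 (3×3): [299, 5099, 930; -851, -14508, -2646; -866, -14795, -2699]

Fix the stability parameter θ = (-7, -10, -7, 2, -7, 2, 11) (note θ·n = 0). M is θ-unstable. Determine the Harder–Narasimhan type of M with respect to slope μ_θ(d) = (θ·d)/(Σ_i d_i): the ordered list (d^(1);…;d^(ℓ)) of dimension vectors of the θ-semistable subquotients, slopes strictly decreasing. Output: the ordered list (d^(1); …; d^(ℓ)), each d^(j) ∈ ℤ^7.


Interval decomposition of M: I[1,3], I[2,2], I[4,7], I[6,7]^2.
HN type (ℓ=6): μ^(1)=11; μ^(2)=2; μ^(3)=-5/2; μ^(4)=-7; μ^(5)=-17/2; μ^(6)=-10

((0, 0, 0, 0, 0, 0, 3); (0, 0, 0, 0, 0, 3, 0); (0, 0, 0, 1, 1, 0, 0); (0, 0, 1, 0, 0, 0, 0); (1, 1, 0, 0, 0, 0, 0); (0, 1, 0, 0, 0, 0, 0))


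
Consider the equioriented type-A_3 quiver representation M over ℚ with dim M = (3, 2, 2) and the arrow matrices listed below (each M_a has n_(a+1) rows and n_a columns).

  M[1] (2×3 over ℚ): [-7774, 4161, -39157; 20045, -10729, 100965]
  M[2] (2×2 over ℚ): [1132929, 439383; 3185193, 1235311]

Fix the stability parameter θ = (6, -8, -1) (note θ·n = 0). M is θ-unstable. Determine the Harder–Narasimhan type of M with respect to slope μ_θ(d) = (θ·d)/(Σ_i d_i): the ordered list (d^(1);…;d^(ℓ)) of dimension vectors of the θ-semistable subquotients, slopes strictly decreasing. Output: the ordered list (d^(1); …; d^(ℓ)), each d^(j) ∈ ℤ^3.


Interval decomposition of M: I[1,1], I[1,2], I[1,3], I[3,3].
HN type (ℓ=2): μ^(1)=6; μ^(2)=-1

((1, 0, 0); (2, 2, 2))


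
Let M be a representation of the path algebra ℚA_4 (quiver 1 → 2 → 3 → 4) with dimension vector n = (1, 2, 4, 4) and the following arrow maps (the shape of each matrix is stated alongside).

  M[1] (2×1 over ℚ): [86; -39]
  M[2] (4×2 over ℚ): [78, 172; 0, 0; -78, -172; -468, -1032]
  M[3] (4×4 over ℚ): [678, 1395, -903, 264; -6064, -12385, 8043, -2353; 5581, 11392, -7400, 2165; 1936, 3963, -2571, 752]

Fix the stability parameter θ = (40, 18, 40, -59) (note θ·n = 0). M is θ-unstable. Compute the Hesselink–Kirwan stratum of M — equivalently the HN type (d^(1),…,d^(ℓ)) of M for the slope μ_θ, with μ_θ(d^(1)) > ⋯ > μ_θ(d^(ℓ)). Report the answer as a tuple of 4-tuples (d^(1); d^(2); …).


Interval decomposition of M: I[1,2], I[2,4], I[3,3], I[3,4]^2, I[4,4].
HN type (ℓ=5): μ^(1)=40; μ^(2)=29; μ^(3)=-1/3; μ^(4)=-19/2; μ^(5)=-59

((0, 0, 1, 0); (1, 1, 0, 0); (0, 1, 1, 1); (0, 0, 2, 2); (0, 0, 0, 1))


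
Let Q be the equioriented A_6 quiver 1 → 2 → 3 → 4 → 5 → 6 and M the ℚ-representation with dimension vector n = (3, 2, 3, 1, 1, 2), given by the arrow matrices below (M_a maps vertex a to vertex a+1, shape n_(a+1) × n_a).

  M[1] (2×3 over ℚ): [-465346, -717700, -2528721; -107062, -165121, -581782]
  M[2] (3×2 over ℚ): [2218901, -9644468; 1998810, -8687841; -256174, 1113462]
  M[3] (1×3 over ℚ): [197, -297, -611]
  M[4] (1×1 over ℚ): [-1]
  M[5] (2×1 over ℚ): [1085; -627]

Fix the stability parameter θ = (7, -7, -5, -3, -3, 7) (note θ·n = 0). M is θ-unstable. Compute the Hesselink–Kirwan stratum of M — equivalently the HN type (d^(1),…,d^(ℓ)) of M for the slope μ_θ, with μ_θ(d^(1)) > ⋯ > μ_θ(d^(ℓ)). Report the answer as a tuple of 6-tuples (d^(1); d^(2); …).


Via rank(M_{q-1}∘⋯∘M_p): M ≅ I[1,1], I[1,3], I[1,6], I[3,3], I[6,6].
μ_θ-semistable layers: μ^(1)=7; μ^(2)=-5/3; μ^(3)=-11/5; μ^(4)=-5

((1, 0, 0, 0, 0, 2); (1, 1, 1, 0, 0, 0); (1, 1, 1, 1, 1, 0); (0, 0, 1, 0, 0, 0))


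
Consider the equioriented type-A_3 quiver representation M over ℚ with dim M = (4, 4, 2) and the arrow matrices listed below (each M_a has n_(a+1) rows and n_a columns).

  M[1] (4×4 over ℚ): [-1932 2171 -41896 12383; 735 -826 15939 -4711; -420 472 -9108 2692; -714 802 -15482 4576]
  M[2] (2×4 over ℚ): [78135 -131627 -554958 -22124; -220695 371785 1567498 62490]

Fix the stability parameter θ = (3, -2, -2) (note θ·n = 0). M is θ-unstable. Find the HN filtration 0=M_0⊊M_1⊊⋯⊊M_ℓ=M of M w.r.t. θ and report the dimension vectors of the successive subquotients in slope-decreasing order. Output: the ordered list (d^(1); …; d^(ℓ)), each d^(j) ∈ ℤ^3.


Interval decomposition of M: I[1,1]^2, I[1,3]^2, I[2,2]^2.
HN type (ℓ=3): μ^(1)=3; μ^(2)=-1/3; μ^(3)=-2

((2, 0, 0); (2, 2, 2); (0, 2, 0))


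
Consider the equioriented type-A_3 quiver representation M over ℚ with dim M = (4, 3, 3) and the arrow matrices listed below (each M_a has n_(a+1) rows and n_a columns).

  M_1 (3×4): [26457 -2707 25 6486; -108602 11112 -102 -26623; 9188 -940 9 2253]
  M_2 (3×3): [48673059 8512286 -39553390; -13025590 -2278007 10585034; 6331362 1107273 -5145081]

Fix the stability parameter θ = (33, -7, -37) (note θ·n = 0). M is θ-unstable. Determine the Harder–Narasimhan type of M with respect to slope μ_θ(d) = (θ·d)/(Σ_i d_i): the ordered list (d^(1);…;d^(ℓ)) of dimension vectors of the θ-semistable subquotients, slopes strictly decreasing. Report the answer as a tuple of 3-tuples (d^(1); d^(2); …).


Interval decomposition of M: I[1,1], I[1,3]^3.
HN type (ℓ=2): μ^(1)=33; μ^(2)=-11/3

((1, 0, 0); (3, 3, 3))


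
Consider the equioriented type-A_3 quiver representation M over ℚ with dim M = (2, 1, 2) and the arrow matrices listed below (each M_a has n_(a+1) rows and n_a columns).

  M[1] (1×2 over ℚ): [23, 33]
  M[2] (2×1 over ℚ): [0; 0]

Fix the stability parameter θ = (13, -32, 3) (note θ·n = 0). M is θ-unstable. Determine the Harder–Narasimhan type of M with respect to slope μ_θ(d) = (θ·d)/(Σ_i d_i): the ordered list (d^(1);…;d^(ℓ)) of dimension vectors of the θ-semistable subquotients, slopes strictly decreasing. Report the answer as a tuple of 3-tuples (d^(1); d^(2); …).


Interval decomposition of M: I[1,1], I[1,2], I[3,3]^2.
HN type (ℓ=3): μ^(1)=13; μ^(2)=3; μ^(3)=-19/2

((1, 0, 0); (0, 0, 2); (1, 1, 0))


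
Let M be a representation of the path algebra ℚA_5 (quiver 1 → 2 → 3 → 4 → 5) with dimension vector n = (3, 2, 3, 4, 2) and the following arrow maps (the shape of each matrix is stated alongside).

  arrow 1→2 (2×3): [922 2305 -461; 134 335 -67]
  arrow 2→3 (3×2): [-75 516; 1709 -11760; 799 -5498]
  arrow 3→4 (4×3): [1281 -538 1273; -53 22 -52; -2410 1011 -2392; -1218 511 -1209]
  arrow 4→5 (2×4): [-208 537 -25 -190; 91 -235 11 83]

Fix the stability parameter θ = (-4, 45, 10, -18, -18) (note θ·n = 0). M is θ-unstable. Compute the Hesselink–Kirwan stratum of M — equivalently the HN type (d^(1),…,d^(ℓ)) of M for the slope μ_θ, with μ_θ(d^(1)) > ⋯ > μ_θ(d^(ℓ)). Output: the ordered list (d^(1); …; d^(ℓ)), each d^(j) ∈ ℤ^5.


Interval decomposition of M: I[1,1]^2, I[1,4], I[2,4], I[3,5], I[4,5].
HN type (ℓ=4): μ^(1)=37/3; μ^(2)=-4; μ^(3)=-26/3; μ^(4)=-18

((0, 2, 2, 2, 0); (3, 0, 0, 0, 0); (0, 0, 1, 1, 1); (0, 0, 0, 1, 1))


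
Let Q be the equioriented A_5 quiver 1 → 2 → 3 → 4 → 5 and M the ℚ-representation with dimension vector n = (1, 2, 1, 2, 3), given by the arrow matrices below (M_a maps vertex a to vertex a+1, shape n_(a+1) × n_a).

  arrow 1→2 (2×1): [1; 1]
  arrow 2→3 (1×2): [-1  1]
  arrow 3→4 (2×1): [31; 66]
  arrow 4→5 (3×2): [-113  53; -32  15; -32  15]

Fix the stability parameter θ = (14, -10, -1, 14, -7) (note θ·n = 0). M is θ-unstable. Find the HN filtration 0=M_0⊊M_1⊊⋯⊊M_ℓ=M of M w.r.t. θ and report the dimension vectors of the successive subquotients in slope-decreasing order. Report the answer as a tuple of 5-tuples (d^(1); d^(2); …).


Barcode: M ≅ I[1,2], I[2,5], I[4,5], I[5,5]. HN layers by μ_θ (5 steps, strictly decreasing):
  μ^(1)=7/2; μ^(2)=2; μ^(3)=-1; μ^(4)=-7; μ^(5)=-10

((0, 0, 0, 2, 2); (1, 1, 0, 0, 0); (0, 0, 1, 0, 0); (0, 0, 0, 0, 1); (0, 1, 0, 0, 0))


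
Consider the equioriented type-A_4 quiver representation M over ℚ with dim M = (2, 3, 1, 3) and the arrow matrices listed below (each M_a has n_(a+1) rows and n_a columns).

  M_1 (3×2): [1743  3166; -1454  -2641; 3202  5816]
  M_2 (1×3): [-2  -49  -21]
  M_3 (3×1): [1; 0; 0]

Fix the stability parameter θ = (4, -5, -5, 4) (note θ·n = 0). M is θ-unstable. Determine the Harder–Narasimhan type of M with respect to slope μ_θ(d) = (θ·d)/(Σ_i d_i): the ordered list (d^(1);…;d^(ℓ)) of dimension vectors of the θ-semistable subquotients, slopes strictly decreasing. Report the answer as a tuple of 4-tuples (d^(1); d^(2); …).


Interval decomposition of M: I[1,2], I[1,4], I[2,2], I[4,4]^2.
HN type (ℓ=4): μ^(1)=4; μ^(2)=-1/2; μ^(3)=-2; μ^(4)=-5

((0, 0, 0, 3); (1, 1, 0, 0); (1, 1, 1, 0); (0, 1, 0, 0))


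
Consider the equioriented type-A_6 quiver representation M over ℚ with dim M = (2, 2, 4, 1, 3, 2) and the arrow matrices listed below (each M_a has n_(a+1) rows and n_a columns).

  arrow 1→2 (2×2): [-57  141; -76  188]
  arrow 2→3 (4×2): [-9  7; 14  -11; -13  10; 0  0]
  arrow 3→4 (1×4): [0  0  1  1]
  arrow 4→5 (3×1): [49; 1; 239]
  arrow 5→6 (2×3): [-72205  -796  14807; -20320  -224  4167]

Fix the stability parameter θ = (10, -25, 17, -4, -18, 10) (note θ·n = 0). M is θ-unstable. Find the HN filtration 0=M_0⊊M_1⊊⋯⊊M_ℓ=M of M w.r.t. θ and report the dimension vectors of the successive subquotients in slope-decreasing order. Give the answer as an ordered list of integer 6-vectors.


Barcode: M ≅ I[1,1], I[1,6], I[2,3], I[3,3]^2, I[5,5], I[5,6]. HN layers by μ_θ (6 steps, strictly decreasing):
  μ^(1)=17; μ^(2)=10; μ^(3)=-5/3; μ^(4)=-15/2; μ^(5)=-18; μ^(6)=-25

((0, 0, 3, 0, 0, 0); (1, 0, 0, 0, 0, 2); (0, 0, 1, 1, 1, 0); (1, 1, 0, 0, 0, 0); (0, 0, 0, 0, 2, 0); (0, 1, 0, 0, 0, 0))


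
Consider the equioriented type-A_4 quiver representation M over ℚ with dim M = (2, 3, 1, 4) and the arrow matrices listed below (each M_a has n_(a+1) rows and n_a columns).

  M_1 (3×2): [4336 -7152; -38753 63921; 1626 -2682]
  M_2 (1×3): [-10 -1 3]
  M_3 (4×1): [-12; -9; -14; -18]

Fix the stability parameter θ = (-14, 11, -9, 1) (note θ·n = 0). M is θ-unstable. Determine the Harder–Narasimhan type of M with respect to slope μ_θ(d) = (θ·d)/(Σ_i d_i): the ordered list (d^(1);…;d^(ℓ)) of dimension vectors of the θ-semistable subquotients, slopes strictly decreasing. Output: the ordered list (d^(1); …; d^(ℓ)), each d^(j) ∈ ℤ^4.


Via rank(M_{q-1}∘⋯∘M_p): M ≅ I[1,1], I[1,4], I[2,2]^2, I[4,4]^3.
μ_θ-semistable layers: μ^(1)=11; μ^(2)=1; μ^(3)=-14

((0, 2, 0, 0); (0, 1, 1, 4); (2, 0, 0, 0))


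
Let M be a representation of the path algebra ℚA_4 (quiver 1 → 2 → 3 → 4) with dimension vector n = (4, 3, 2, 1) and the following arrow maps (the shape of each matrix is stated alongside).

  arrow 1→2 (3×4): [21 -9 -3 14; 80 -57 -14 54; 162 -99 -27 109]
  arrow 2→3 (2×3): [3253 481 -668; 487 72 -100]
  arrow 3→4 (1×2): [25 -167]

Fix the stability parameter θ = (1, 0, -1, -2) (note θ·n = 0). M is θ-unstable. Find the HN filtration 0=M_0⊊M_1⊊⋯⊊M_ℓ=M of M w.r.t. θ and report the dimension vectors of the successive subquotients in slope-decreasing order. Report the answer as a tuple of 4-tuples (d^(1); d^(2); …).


Barcode: M ≅ I[1,1], I[1,2], I[1,3], I[1,4]. HN layers by μ_θ (4 steps, strictly decreasing):
  μ^(1)=1; μ^(2)=1/2; μ^(3)=0; μ^(4)=-1/2

((1, 0, 0, 0); (1, 1, 0, 0); (1, 1, 1, 0); (1, 1, 1, 1))


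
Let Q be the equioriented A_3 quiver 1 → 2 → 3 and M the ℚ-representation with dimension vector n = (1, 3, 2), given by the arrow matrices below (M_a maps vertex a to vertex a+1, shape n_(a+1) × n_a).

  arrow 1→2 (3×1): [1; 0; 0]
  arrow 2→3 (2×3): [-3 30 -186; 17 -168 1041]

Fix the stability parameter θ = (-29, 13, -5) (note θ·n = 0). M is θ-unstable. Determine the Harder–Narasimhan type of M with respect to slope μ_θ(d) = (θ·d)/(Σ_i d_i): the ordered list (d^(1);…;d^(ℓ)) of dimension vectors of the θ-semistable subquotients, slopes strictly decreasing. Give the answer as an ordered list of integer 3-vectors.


Barcode: M ≅ I[1,3], I[2,2], I[2,3]. HN layers by μ_θ (3 steps, strictly decreasing):
  μ^(1)=13; μ^(2)=4; μ^(3)=-29

((0, 1, 0); (0, 2, 2); (1, 0, 0))


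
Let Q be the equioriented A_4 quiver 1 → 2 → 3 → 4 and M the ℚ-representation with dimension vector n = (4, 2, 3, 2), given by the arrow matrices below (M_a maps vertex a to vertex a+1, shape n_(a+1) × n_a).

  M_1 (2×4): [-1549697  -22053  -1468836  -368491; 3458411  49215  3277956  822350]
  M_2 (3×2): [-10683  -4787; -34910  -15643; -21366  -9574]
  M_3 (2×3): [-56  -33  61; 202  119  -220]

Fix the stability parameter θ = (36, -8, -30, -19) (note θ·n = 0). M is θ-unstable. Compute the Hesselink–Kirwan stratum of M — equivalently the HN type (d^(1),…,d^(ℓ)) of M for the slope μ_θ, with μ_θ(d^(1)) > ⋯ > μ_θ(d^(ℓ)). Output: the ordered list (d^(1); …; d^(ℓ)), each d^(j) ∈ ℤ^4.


Via rank(M_{q-1}∘⋯∘M_p): M ≅ I[1,1]^2, I[1,3], I[1,4], I[3,4].
μ_θ-semistable layers: μ^(1)=36; μ^(2)=-2/3; μ^(3)=-21/4; μ^(4)=-19; μ^(5)=-30

((2, 0, 0, 0); (1, 1, 1, 0); (1, 1, 1, 1); (0, 0, 0, 1); (0, 0, 1, 0))


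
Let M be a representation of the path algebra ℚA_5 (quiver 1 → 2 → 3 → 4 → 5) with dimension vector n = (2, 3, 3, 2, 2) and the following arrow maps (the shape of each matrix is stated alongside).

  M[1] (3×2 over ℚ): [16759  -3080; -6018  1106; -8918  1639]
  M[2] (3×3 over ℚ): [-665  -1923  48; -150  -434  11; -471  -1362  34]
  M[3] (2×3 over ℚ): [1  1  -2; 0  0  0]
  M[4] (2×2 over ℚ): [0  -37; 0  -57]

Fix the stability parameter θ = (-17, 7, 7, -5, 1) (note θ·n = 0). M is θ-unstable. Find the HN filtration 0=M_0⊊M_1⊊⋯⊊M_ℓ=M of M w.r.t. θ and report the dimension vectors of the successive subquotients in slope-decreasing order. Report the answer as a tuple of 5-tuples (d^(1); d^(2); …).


Interval decomposition of M: I[1,3], I[1,4], I[2,3], I[4,5], I[5,5].
HN type (ℓ=5): μ^(1)=7; μ^(2)=3; μ^(3)=1; μ^(4)=-5; μ^(5)=-17

((0, 2, 2, 0, 0); (0, 1, 1, 1, 0); (0, 0, 0, 0, 2); (0, 0, 0, 1, 0); (2, 0, 0, 0, 0))


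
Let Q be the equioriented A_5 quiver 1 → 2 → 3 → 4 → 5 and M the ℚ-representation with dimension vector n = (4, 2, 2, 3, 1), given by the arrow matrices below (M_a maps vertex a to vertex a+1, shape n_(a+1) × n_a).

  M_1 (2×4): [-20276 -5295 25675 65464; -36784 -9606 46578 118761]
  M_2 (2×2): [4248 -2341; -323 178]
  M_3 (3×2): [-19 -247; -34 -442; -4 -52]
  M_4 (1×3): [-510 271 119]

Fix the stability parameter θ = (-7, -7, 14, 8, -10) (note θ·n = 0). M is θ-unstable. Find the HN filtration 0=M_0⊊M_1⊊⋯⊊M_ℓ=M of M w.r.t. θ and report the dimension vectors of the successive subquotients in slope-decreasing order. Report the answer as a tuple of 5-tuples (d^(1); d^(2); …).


Interval decomposition of M: I[1,1]^2, I[1,3], I[1,4], I[4,4], I[4,5].
HN type (ℓ=5): μ^(1)=14; μ^(2)=11; μ^(3)=8; μ^(4)=-1; μ^(5)=-7

((0, 0, 1, 0, 0); (0, 0, 1, 1, 0); (0, 0, 0, 1, 0); (0, 0, 0, 1, 1); (4, 2, 0, 0, 0))


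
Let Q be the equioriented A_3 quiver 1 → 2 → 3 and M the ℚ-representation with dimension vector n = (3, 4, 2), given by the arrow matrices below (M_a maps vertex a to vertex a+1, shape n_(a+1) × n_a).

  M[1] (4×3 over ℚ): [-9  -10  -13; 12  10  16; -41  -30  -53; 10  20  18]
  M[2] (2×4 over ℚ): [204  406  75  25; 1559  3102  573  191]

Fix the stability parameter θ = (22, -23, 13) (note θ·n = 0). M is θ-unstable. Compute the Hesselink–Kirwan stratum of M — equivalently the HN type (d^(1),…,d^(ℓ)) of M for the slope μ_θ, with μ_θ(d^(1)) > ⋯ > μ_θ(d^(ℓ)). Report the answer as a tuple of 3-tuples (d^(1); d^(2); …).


Barcode: M ≅ I[1,1], I[1,3]^2, I[2,2]^2. HN layers by μ_θ (4 steps, strictly decreasing):
  μ^(1)=22; μ^(2)=13; μ^(3)=-1/2; μ^(4)=-23

((1, 0, 0); (0, 0, 2); (2, 2, 0); (0, 2, 0))


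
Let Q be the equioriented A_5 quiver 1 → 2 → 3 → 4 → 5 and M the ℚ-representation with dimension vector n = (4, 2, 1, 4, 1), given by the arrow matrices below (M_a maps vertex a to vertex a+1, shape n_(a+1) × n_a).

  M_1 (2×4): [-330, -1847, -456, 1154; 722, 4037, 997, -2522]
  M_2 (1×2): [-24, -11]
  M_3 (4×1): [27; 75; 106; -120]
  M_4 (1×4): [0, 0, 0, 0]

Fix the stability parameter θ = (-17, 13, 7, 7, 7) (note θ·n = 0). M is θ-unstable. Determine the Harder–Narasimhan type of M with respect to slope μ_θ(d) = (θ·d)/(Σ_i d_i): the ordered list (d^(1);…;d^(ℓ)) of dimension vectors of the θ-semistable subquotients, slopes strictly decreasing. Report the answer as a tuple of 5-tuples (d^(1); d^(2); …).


Via rank(M_{q-1}∘⋯∘M_p): M ≅ I[1,1]^2, I[1,2], I[1,4], I[4,4]^3, I[5,5].
μ_θ-semistable layers: μ^(1)=13; μ^(2)=9; μ^(3)=7; μ^(4)=-17

((0, 1, 0, 0, 0); (0, 1, 1, 1, 0); (0, 0, 0, 3, 1); (4, 0, 0, 0, 0))


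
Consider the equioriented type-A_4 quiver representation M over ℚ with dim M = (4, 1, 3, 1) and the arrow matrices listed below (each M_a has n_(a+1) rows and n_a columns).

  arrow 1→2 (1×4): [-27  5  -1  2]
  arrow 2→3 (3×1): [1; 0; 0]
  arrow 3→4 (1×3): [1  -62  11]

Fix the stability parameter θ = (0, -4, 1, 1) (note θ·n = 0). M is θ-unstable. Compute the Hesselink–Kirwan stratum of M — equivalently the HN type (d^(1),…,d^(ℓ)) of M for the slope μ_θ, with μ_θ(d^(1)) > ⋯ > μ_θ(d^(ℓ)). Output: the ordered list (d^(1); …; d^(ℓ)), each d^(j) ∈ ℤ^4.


Via rank(M_{q-1}∘⋯∘M_p): M ≅ I[1,1]^3, I[1,4], I[3,3]^2.
μ_θ-semistable layers: μ^(1)=1; μ^(2)=0; μ^(3)=-2

((0, 0, 3, 1); (3, 0, 0, 0); (1, 1, 0, 0))


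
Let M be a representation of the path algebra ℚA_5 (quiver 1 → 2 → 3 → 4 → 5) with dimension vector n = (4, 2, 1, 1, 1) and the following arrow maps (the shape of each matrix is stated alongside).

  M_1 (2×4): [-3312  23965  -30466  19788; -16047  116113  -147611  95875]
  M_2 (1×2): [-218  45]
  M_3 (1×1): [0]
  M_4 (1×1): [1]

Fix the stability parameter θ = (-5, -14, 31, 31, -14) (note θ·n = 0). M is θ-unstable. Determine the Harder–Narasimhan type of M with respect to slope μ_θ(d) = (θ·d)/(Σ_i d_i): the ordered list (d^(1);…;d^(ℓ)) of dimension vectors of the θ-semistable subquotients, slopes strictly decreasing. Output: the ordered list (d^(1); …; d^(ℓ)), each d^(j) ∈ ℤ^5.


Via rank(M_{q-1}∘⋯∘M_p): M ≅ I[1,1]^2, I[1,2], I[1,3], I[4,5].
μ_θ-semistable layers: μ^(1)=31; μ^(2)=17/2; μ^(3)=-5; μ^(4)=-19/2

((0, 0, 1, 0, 0); (0, 0, 0, 1, 1); (2, 0, 0, 0, 0); (2, 2, 0, 0, 0))


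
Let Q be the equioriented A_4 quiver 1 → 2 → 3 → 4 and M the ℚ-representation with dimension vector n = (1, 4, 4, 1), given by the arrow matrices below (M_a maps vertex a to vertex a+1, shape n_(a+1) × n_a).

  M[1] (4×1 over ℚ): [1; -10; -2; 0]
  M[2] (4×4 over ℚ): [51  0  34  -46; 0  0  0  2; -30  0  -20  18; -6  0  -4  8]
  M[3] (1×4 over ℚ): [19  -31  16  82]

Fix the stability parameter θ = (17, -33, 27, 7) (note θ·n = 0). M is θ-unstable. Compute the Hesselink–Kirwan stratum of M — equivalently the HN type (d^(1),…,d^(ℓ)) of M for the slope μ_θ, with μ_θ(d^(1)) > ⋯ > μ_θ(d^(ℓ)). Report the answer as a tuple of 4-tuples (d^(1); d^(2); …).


Barcode: M ≅ I[1,4], I[2,2]^2, I[2,3], I[3,3]^2. HN layers by μ_θ (4 steps, strictly decreasing):
  μ^(1)=27; μ^(2)=17; μ^(3)=-8; μ^(4)=-33

((0, 0, 3, 0); (0, 0, 1, 1); (1, 1, 0, 0); (0, 3, 0, 0))


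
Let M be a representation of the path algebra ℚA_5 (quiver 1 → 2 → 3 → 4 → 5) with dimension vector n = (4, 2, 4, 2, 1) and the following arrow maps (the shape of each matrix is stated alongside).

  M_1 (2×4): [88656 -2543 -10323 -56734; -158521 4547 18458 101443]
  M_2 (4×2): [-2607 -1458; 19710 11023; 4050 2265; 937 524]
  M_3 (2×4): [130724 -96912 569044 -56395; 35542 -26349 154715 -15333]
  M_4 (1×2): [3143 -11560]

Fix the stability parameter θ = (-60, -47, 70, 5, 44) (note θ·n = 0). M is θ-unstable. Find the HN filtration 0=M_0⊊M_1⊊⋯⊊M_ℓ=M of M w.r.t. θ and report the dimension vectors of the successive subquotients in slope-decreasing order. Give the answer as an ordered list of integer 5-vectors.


Barcode: M ≅ I[1,1]^2, I[1,3], I[1,5], I[3,3], I[3,4]. HN layers by μ_θ (5 steps, strictly decreasing):
  μ^(1)=70; μ^(2)=44; μ^(3)=75/2; μ^(4)=-47; μ^(5)=-60

((0, 0, 2, 0, 0); (0, 0, 0, 0, 1); (0, 0, 2, 2, 0); (0, 2, 0, 0, 0); (4, 0, 0, 0, 0))


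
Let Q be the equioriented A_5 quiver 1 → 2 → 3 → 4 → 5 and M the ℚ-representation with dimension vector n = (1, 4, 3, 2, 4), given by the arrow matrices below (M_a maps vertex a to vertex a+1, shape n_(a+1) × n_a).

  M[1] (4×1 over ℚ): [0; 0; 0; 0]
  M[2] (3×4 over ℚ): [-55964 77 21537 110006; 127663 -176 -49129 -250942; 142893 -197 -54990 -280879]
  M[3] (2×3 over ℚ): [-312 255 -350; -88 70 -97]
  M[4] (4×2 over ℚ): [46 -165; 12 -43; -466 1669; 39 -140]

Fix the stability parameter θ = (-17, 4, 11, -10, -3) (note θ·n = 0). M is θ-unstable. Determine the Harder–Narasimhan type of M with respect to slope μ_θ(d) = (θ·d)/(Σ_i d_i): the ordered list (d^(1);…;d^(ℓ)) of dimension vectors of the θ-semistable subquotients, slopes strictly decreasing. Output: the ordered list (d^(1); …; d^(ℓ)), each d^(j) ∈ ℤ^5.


Interval decomposition of M: I[1,1], I[2,2], I[2,3], I[2,5]^2, I[5,5]^2.
HN type (ℓ=5): μ^(1)=11; μ^(2)=4; μ^(3)=1/2; μ^(4)=-3; μ^(5)=-17

((0, 0, 1, 0, 0); (0, 2, 0, 0, 0); (0, 2, 2, 2, 2); (0, 0, 0, 0, 2); (1, 0, 0, 0, 0))


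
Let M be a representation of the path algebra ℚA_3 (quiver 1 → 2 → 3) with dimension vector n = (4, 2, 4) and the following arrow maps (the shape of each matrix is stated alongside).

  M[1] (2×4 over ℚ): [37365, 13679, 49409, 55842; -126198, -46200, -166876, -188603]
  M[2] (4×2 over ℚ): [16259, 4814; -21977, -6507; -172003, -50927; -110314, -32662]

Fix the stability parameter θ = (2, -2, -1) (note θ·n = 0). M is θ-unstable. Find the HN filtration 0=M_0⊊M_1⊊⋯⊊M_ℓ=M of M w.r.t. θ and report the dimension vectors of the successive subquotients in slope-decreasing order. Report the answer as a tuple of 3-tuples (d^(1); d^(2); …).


Via rank(M_{q-1}∘⋯∘M_p): M ≅ I[1,1]^2, I[1,3]^2, I[3,3]^2.
μ_θ-semistable layers: μ^(1)=2; μ^(2)=-1/3; μ^(3)=-1

((2, 0, 0); (2, 2, 2); (0, 0, 2))


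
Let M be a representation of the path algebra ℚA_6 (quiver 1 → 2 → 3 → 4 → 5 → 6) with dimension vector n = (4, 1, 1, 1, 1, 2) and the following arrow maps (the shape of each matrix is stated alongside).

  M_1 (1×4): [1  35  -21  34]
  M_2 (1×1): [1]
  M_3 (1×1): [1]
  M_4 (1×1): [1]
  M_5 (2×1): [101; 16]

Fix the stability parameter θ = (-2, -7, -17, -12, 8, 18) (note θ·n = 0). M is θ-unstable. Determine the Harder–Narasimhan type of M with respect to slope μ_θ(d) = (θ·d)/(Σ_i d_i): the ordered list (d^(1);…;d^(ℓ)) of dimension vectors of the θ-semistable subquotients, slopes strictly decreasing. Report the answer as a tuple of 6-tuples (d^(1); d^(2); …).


Barcode: M ≅ I[1,1]^3, I[1,6], I[6,6]. HN layers by μ_θ (4 steps, strictly decreasing):
  μ^(1)=18; μ^(2)=8; μ^(3)=-2; μ^(4)=-19/2

((0, 0, 0, 0, 0, 2); (0, 0, 0, 0, 1, 0); (3, 0, 0, 0, 0, 0); (1, 1, 1, 1, 0, 0))


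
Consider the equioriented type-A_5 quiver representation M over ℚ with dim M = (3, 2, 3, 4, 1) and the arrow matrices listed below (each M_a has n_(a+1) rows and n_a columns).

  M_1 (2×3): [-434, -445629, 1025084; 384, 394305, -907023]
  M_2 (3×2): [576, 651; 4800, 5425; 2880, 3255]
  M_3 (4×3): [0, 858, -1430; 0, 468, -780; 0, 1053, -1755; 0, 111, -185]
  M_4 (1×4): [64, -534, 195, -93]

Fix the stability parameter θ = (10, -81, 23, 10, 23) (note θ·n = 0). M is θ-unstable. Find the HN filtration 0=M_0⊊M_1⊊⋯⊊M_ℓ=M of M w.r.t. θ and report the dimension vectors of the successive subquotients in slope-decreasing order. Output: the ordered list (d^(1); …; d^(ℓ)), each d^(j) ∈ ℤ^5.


Barcode: M ≅ I[1,1], I[1,2], I[1,3], I[3,3], I[3,5], I[4,4]^3. HN layers by μ_θ (4 steps, strictly decreasing):
  μ^(1)=23; μ^(2)=33/2; μ^(3)=10; μ^(4)=-71/2

((0, 0, 2, 0, 1); (0, 0, 1, 1, 0); (1, 0, 0, 3, 0); (2, 2, 0, 0, 0))


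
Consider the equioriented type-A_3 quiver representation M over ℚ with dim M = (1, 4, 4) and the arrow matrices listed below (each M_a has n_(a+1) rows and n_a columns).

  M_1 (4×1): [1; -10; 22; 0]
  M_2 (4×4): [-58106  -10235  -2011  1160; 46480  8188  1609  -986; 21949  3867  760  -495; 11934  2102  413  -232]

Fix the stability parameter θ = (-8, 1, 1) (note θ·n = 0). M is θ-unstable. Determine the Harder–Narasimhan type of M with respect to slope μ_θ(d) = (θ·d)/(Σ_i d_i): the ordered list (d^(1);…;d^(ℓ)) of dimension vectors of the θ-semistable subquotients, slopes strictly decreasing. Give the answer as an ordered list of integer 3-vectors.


Interval decomposition of M: I[1,3], I[2,3]^3.
HN type (ℓ=2): μ^(1)=1; μ^(2)=-8

((0, 4, 4); (1, 0, 0))


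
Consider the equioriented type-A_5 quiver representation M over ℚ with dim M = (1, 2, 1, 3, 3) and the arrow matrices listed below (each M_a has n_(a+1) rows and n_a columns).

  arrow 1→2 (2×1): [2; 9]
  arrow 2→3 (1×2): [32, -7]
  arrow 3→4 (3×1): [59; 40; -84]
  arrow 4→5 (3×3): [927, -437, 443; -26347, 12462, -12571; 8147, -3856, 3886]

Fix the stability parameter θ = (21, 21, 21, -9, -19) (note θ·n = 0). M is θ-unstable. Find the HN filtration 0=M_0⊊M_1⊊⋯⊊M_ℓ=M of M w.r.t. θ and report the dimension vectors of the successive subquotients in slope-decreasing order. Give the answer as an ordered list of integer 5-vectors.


Via rank(M_{q-1}∘⋯∘M_p): M ≅ I[1,5], I[2,2], I[4,5]^2.
μ_θ-semistable layers: μ^(1)=21; μ^(2)=7; μ^(3)=-14

((0, 1, 0, 0, 0); (1, 1, 1, 1, 1); (0, 0, 0, 2, 2))


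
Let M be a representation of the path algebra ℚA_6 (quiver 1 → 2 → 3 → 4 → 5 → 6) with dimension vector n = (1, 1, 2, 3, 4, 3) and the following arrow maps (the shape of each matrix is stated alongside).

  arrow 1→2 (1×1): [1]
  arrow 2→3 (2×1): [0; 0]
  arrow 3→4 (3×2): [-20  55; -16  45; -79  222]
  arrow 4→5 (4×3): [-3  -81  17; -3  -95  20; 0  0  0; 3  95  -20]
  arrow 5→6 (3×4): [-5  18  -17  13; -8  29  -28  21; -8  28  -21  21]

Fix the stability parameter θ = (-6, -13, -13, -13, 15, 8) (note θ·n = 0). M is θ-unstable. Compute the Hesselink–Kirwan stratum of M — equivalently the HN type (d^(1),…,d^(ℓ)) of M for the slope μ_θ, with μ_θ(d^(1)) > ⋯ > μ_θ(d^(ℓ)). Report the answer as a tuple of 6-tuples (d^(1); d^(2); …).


Via rank(M_{q-1}∘⋯∘M_p): M ≅ I[1,2], I[3,4], I[3,6], I[4,6], I[5,5], I[5,6].
μ_θ-semistable layers: μ^(1)=15; μ^(2)=23/2; μ^(3)=-19/2; μ^(4)=-13

((0, 0, 0, 0, 1, 0); (0, 0, 0, 0, 3, 3); (1, 1, 0, 0, 0, 0); (0, 0, 2, 3, 0, 0))
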